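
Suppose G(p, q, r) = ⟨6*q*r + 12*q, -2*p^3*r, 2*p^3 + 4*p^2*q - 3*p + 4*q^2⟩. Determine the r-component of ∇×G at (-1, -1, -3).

24

(∇×G)_3 = ∂G₂/∂p − ∂G₁/∂q
= -6*p^2*r − (6*r + 12)
= -6*p^2*r - 6*r - 12
At (-1, -1, -3): 24.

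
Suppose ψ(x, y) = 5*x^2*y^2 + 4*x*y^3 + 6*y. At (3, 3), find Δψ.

396

∂²ψ/∂x² = 10*y^2
∂²ψ/∂y² = 2*x*(5*x + 12*y)
∇²ψ = 10*x^2 + 24*x*y + 10*y^2
At (3, 3): 396.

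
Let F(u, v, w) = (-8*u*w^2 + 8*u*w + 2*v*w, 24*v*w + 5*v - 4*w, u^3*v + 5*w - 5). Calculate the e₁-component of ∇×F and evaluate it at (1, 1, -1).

(∇×F)_1 = ∂F₃/∂v − ∂F₂/∂w
= u^3 − (24*v - 4)
= u^3 - 24*v + 4
At (1, 1, -1): -19.

-19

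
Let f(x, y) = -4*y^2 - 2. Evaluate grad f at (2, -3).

(0, 24)

∂f/∂x = 0
∂f/∂y = -8*y
∇f = (0, -8*y)
At (2, -3): (0, 24).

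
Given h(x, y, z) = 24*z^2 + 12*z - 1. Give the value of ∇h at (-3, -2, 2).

(0, 0, 108)

∂h/∂x = 0
∂h/∂y = 0
∂h/∂z = 48*z + 12
∇h = (0, 0, 48*z + 12)
At (-3, -2, 2): (0, 0, 108).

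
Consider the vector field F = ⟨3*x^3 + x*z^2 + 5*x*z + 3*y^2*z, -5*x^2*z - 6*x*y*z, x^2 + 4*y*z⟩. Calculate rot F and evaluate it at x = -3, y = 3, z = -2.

(-17, 30, 12)

(∇×F)₁ = ∂F₃/∂y − ∂F₂/∂z = 5*x^2 + 6*x*y + 4*z
(∇×F)₂ = ∂F₁/∂z − ∂F₃/∂x = 2*x*z + 3*x + 3*y^2
(∇×F)₃ = ∂F₂/∂x − ∂F₁/∂y = -10*x*z - 12*y*z
∇×F = (5*x^2 + 6*x*y + 4*z, 2*x*z + 3*x + 3*y^2, -10*x*z - 12*y*z)
At (-3, 3, -2): (-17, 30, 12).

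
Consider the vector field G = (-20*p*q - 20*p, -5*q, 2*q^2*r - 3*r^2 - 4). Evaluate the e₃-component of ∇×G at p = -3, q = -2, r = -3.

(∇×G)_3 = ∂G₂/∂p − ∂G₁/∂q
= 0 − (-20*p)
= 20*p
At (-3, -2, -3): -60.

-60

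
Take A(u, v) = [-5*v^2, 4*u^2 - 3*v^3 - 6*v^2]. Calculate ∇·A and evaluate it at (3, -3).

∂A₁/∂u = 0
∂A₂/∂v = -9*v^2 - 12*v
∇·A = -9*v^2 - 12*v
At (3, -3): -45.

-45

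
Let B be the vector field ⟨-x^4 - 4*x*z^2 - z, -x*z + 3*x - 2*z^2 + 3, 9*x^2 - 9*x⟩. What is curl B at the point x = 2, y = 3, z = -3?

(∇×B)₁ = ∂B₃/∂y − ∂B₂/∂z = x + 4*z
(∇×B)₂ = ∂B₁/∂z − ∂B₃/∂x = -8*x*z - 18*x + 8
(∇×B)₃ = ∂B₂/∂x − ∂B₁/∂y = -z + 3
∇×B = (x + 4*z, -8*x*z - 18*x + 8, -z + 3)
At (2, 3, -3): (-10, 20, 6).

(-10, 20, 6)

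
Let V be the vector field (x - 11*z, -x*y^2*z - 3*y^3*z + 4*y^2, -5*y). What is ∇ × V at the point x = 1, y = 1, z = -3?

(∇×V)₁ = ∂V₃/∂y − ∂V₂/∂z = x*y^2 + 3*y^3 - 5
(∇×V)₂ = ∂V₁/∂z − ∂V₃/∂x = -11
(∇×V)₃ = ∂V₂/∂x − ∂V₁/∂y = -y^2*z
∇×V = (x*y^2 + 3*y^3 - 5, -11, -y^2*z)
At (1, 1, -3): (-1, -11, 3).

(-1, -11, 3)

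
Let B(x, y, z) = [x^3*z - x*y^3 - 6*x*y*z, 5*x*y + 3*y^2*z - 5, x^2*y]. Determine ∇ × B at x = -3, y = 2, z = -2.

(∇×B)₁ = ∂B₃/∂y − ∂B₂/∂z = x^2 - 3*y^2
(∇×B)₂ = ∂B₁/∂z − ∂B₃/∂x = x^3 - 8*x*y
(∇×B)₃ = ∂B₂/∂x − ∂B₁/∂y = 3*x*y^2 + 6*x*z + 5*y
∇×B = (x^2 - 3*y^2, x^3 - 8*x*y, 3*x*y^2 + 6*x*z + 5*y)
At (-3, 2, -2): (-3, 21, 10).

(-3, 21, 10)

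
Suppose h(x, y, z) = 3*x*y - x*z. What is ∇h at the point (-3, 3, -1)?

(10, -9, 3)

∂h/∂x = 3*y - z
∂h/∂y = 3*x
∂h/∂z = -x
∇h = (3*y - z, 3*x, -x)
At (-3, 3, -1): (10, -9, 3).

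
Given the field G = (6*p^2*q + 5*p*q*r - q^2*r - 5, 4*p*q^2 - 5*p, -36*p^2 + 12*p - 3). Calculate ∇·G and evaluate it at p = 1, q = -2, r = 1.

∂G₁/∂p = 12*p*q + 5*q*r
∂G₂/∂q = 8*p*q
∂G₃/∂r = 0
∇·G = 20*p*q + 5*q*r
At (1, -2, 1): -50.

-50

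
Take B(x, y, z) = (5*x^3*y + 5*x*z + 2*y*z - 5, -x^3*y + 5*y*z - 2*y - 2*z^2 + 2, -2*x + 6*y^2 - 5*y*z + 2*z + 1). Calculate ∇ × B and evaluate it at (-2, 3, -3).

(∇×B)₁ = ∂B₃/∂y − ∂B₂/∂z = 7*y - z
(∇×B)₂ = ∂B₁/∂z − ∂B₃/∂x = 5*x + 2*y + 2
(∇×B)₃ = ∂B₂/∂x − ∂B₁/∂y = -5*x^3 - 3*x^2*y - 2*z
∇×B = (7*y - z, 5*x + 2*y + 2, -5*x^3 - 3*x^2*y - 2*z)
At (-2, 3, -3): (24, -2, 10).

(24, -2, 10)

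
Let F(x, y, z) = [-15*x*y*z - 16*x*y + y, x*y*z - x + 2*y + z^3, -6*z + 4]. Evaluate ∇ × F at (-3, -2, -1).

(∇×F)₁ = ∂F₃/∂y − ∂F₂/∂z = -x*y - 3*z^2
(∇×F)₂ = ∂F₁/∂z − ∂F₃/∂x = -15*x*y
(∇×F)₃ = ∂F₂/∂x − ∂F₁/∂y = 15*x*z + 16*x + y*z - 2
∇×F = (-x*y - 3*z^2, -15*x*y, 15*x*z + 16*x + y*z - 2)
At (-3, -2, -1): (-9, -90, -3).

(-9, -90, -3)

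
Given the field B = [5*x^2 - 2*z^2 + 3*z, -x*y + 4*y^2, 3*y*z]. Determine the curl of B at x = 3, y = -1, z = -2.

(-6, 11, 1)

(∇×B)₁ = ∂B₃/∂y − ∂B₂/∂z = 3*z
(∇×B)₂ = ∂B₁/∂z − ∂B₃/∂x = -4*z + 3
(∇×B)₃ = ∂B₂/∂x − ∂B₁/∂y = -y
∇×B = (3*z, -4*z + 3, -y)
At (3, -1, -2): (-6, 11, 1).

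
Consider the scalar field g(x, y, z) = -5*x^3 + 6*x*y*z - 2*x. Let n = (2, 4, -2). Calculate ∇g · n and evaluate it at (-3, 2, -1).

∂g/∂x = -15*x^2 + 6*y*z - 2
∂g/∂y = 6*x*z
∂g/∂z = 6*x*y
∇g at (-3, 2, -1) = (-149, 18, -36)
∇g · n = (-149)(2) + (18)(4) + (-36)(-2) = -154

-154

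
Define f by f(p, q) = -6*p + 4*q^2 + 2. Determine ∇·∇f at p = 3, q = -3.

8

∂²f/∂p² = 0
∂²f/∂q² = 8
∇²f = 8
At (3, -3): 8.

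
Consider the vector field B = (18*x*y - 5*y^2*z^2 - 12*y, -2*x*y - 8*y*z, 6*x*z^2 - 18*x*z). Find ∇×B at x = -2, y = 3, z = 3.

(∇×B)₁ = ∂B₃/∂y − ∂B₂/∂z = 8*y
(∇×B)₂ = ∂B₁/∂z − ∂B₃/∂x = -10*y^2*z - 6*z^2 + 18*z
(∇×B)₃ = ∂B₂/∂x − ∂B₁/∂y = -18*x + 10*y*z^2 - 2*y + 12
∇×B = (8*y, -10*y^2*z - 6*z^2 + 18*z, -18*x + 10*y*z^2 - 2*y + 12)
At (-2, 3, 3): (24, -270, 312).

(24, -270, 312)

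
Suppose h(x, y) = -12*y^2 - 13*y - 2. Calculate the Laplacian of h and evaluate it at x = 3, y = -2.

∂²h/∂x² = 0
∂²h/∂y² = -24
∇²h = -24
At (3, -2): -24.

-24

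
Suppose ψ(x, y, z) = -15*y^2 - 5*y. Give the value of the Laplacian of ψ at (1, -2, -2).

∂²ψ/∂x² = 0
∂²ψ/∂y² = -30
∂²ψ/∂z² = 0
∇²ψ = -30
At (1, -2, -2): -30.

-30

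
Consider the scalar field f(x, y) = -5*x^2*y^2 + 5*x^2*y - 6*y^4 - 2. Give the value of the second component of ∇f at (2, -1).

84

(∇f)_2 = ∂f/∂y = -10*x^2*y + 5*x^2 - 24*y^3
At (2, -1): 84.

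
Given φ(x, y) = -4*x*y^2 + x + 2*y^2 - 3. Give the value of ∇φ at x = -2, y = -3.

∂φ/∂x = -4*y^2 + 1
∂φ/∂y = -8*x*y + 4*y
∇φ = (-4*y^2 + 1, -8*x*y + 4*y)
At (-2, -3): (-35, -60).

(-35, -60)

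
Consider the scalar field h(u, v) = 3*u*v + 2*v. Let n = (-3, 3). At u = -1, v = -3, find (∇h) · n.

24

∂h/∂u = 3*v
∂h/∂v = 3*u + 2
∇h at (-1, -3) = (-9, -1)
∇h · n = (-9)(-3) + (-1)(3) = 24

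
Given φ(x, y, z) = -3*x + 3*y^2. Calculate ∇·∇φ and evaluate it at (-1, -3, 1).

∂²φ/∂x² = 0
∂²φ/∂y² = 6
∂²φ/∂z² = 0
∇²φ = 6
At (-1, -3, 1): 6.

6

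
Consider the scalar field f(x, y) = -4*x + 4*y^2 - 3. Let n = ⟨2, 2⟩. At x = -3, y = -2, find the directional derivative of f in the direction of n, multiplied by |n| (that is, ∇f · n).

∂f/∂x = -4
∂f/∂y = 8*y
∇f at (-3, -2) = (-4, -16)
∇f · n = (-4)(2) + (-16)(2) = -40

-40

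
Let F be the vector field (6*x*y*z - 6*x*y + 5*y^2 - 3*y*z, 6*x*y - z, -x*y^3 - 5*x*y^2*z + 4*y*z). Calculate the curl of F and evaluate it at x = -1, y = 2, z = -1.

(∇×F)₁ = ∂F₃/∂y − ∂F₂/∂z = -3*x*y^2 - 10*x*y*z + 4*z + 1
(∇×F)₂ = ∂F₁/∂z − ∂F₃/∂x = 6*x*y + y^3 + 5*y^2*z - 3*y
(∇×F)₃ = ∂F₂/∂x − ∂F₁/∂y = -6*x*z + 6*x - 4*y + 3*z
∇×F = (-3*x*y^2 - 10*x*y*z + 4*z + 1, 6*x*y + y^3 + 5*y^2*z - 3*y, -6*x*z + 6*x - 4*y + 3*z)
At (-1, 2, -1): (-11, -30, -23).

(-11, -30, -23)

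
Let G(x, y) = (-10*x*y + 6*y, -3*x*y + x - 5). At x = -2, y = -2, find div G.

26

∂G₁/∂x = -10*y
∂G₂/∂y = -3*x
∇·G = -3*x - 10*y
At (-2, -2): 26.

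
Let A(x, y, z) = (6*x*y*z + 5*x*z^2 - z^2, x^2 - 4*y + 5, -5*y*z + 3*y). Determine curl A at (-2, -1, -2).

(∇×A)₁ = ∂A₃/∂y − ∂A₂/∂z = -5*z + 3
(∇×A)₂ = ∂A₁/∂z − ∂A₃/∂x = 6*x*y + 10*x*z - 2*z
(∇×A)₃ = ∂A₂/∂x − ∂A₁/∂y = -6*x*z + 2*x
∇×A = (-5*z + 3, 6*x*y + 10*x*z - 2*z, -6*x*z + 2*x)
At (-2, -1, -2): (13, 56, -28).

(13, 56, -28)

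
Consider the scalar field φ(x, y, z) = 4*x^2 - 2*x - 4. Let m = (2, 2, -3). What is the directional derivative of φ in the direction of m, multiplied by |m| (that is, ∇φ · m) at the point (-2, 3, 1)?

∂φ/∂x = 8*x - 2
∂φ/∂y = 0
∂φ/∂z = 0
∇φ at (-2, 3, 1) = (-18, 0, 0)
∇φ · m = (-18)(2) + (0)(2) + (0)(-3) = -36

-36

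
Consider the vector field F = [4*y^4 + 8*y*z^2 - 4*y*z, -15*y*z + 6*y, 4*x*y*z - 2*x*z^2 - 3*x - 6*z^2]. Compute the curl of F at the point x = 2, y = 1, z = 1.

(∇×F)₁ = ∂F₃/∂y − ∂F₂/∂z = 4*x*z + 15*y
(∇×F)₂ = ∂F₁/∂z − ∂F₃/∂x = 12*y*z - 4*y + 2*z^2 + 3
(∇×F)₃ = ∂F₂/∂x − ∂F₁/∂y = -16*y^3 - 8*z^2 + 4*z
∇×F = (4*x*z + 15*y, 12*y*z - 4*y + 2*z^2 + 3, -16*y^3 - 8*z^2 + 4*z)
At (2, 1, 1): (23, 13, -20).

(23, 13, -20)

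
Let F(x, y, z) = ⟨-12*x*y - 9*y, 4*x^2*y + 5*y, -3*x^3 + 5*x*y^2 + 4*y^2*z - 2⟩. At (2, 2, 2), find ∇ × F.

(∇×F)₁ = ∂F₃/∂y − ∂F₂/∂z = 10*x*y + 8*y*z
(∇×F)₂ = ∂F₁/∂z − ∂F₃/∂x = 9*x^2 - 5*y^2
(∇×F)₃ = ∂F₂/∂x − ∂F₁/∂y = 8*x*y + 12*x + 9
∇×F = (10*x*y + 8*y*z, 9*x^2 - 5*y^2, 8*x*y + 12*x + 9)
At (2, 2, 2): (72, 16, 65).

(72, 16, 65)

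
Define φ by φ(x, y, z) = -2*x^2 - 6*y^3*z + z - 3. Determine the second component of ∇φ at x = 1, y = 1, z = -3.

54

(∇φ)_2 = ∂φ/∂y = -18*y^2*z
At (1, 1, -3): 54.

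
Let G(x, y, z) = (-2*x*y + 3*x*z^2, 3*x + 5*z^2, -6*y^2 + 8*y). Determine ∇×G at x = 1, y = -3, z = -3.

(74, -18, 5)

(∇×G)₁ = ∂G₃/∂y − ∂G₂/∂z = -12*y - 10*z + 8
(∇×G)₂ = ∂G₁/∂z − ∂G₃/∂x = 6*x*z
(∇×G)₃ = ∂G₂/∂x − ∂G₁/∂y = 2*x + 3
∇×G = (-12*y - 10*z + 8, 6*x*z, 2*x + 3)
At (1, -3, -3): (74, -18, 5).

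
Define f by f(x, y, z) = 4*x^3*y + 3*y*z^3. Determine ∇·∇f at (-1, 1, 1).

∂²f/∂x² = 24*x*y
∂²f/∂y² = 0
∂²f/∂z² = 18*y*z
∇²f = 24*x*y + 18*y*z
At (-1, 1, 1): -6.

-6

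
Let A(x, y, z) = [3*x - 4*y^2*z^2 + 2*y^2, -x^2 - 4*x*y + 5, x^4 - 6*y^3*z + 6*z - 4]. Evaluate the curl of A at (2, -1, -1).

(18, -24, -4)

(∇×A)₁ = ∂A₃/∂y − ∂A₂/∂z = -18*y^2*z
(∇×A)₂ = ∂A₁/∂z − ∂A₃/∂x = -4*x^3 - 8*y^2*z
(∇×A)₃ = ∂A₂/∂x − ∂A₁/∂y = -2*x + 8*y*z^2 - 8*y
∇×A = (-18*y^2*z, -4*x^3 - 8*y^2*z, -2*x + 8*y*z^2 - 8*y)
At (2, -1, -1): (18, -24, -4).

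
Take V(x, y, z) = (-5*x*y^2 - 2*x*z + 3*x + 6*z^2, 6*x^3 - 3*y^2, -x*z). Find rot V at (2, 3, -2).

(∇×V)₁ = ∂V₃/∂y − ∂V₂/∂z = 0
(∇×V)₂ = ∂V₁/∂z − ∂V₃/∂x = -2*x + 13*z
(∇×V)₃ = ∂V₂/∂x − ∂V₁/∂y = 18*x^2 + 10*x*y
∇×V = (0, -2*x + 13*z, 18*x^2 + 10*x*y)
At (2, 3, -2): (0, -30, 132).

(0, -30, 132)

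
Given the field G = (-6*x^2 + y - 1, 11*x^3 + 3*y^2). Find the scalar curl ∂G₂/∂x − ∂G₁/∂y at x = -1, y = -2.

32

∂G₂/∂x = 33*x^2
∂G₁/∂y = 1
Scalar curl = 33*x^2 - 1
At (-1, -2): 32.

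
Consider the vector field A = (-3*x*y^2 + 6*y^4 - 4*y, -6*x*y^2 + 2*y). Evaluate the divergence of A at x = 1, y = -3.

11

∂A₁/∂x = -3*y^2
∂A₂/∂y = -12*x*y + 2
∇·A = -12*x*y - 3*y^2 + 2
At (1, -3): 11.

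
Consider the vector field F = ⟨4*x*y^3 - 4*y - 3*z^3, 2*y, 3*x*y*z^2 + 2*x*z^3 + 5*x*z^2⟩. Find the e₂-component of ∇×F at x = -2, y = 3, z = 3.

(∇×F)_2 = ∂F₁/∂z − ∂F₃/∂x
= -9*z^2 − (3*y*z^2 + 2*z^3 + 5*z^2)
= -3*y*z^2 - 2*z^3 - 14*z^2
At (-2, 3, 3): -261.

-261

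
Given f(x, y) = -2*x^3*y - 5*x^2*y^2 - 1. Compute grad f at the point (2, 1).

(-44, -56)

∂f/∂x = -6*x^2*y - 10*x*y^2
∂f/∂y = -2*x^3 - 10*x^2*y
∇f = (-6*x^2*y - 10*x*y^2, -2*x^3 - 10*x^2*y)
At (2, 1): (-44, -56).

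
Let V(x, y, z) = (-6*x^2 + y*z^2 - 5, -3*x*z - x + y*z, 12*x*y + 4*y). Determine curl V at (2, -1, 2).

(∇×V)₁ = ∂V₃/∂y − ∂V₂/∂z = 15*x - y + 4
(∇×V)₂ = ∂V₁/∂z − ∂V₃/∂x = 2*y*z - 12*y
(∇×V)₃ = ∂V₂/∂x − ∂V₁/∂y = -z^2 - 3*z - 1
∇×V = (15*x - y + 4, 2*y*z - 12*y, -z^2 - 3*z - 1)
At (2, -1, 2): (35, 8, -11).

(35, 8, -11)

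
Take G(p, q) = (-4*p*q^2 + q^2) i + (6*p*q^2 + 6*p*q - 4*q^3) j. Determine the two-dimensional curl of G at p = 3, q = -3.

-30

∂G₂/∂p = 6*q^2 + 6*q
∂G₁/∂q = -8*p*q + 2*q
Scalar curl = 8*p*q + 6*q^2 + 4*q
At (3, -3): -30.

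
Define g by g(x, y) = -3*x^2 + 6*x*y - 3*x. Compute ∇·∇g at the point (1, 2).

-6

∂²g/∂x² = -6
∂²g/∂y² = 0
∇²g = -6
At (1, 2): -6.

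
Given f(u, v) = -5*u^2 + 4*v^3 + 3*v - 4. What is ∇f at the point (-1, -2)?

∂f/∂u = -10*u
∂f/∂v = 12*v^2 + 3
∇f = (-10*u, 12*v^2 + 3)
At (-1, -2): (10, 51).

(10, 51)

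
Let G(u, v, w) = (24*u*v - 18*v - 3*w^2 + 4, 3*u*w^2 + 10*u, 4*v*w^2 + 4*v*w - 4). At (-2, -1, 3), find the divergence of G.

-52

∂G₁/∂u = 24*v
∂G₂/∂v = 0
∂G₃/∂w = 8*v*w + 4*v
∇·G = 8*v*w + 28*v
At (-2, -1, 3): -52.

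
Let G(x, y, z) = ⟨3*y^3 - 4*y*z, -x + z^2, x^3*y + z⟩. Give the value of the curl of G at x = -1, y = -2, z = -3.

(5, 14, -49)

(∇×G)₁ = ∂G₃/∂y − ∂G₂/∂z = x^3 - 2*z
(∇×G)₂ = ∂G₁/∂z − ∂G₃/∂x = -3*x^2*y - 4*y
(∇×G)₃ = ∂G₂/∂x − ∂G₁/∂y = -9*y^2 + 4*z - 1
∇×G = (x^3 - 2*z, -3*x^2*y - 4*y, -9*y^2 + 4*z - 1)
At (-1, -2, -3): (5, 14, -49).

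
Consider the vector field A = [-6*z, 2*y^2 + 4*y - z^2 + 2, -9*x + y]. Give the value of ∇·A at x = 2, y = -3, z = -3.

∂A₁/∂x = 0
∂A₂/∂y = 4*y + 4
∂A₃/∂z = 0
∇·A = 4*y + 4
At (2, -3, -3): -8.

-8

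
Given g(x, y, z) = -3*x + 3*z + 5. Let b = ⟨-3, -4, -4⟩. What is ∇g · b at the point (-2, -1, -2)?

∂g/∂x = -3
∂g/∂y = 0
∂g/∂z = 3
∇g at (-2, -1, -2) = (-3, 0, 3)
∇g · b = (-3)(-3) + (0)(-4) + (3)(-4) = -3

-3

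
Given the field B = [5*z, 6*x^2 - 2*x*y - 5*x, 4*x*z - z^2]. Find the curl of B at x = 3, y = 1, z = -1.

(∇×B)₁ = ∂B₃/∂y − ∂B₂/∂z = 0
(∇×B)₂ = ∂B₁/∂z − ∂B₃/∂x = -4*z + 5
(∇×B)₃ = ∂B₂/∂x − ∂B₁/∂y = 12*x - 2*y - 5
∇×B = (0, -4*z + 5, 12*x - 2*y - 5)
At (3, 1, -1): (0, 9, 29).

(0, 9, 29)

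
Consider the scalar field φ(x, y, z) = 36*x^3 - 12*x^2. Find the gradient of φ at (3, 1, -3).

(900, 0, 0)

∂φ/∂x = 108*x^2 - 24*x
∂φ/∂y = 0
∂φ/∂z = 0
∇φ = (108*x^2 - 24*x, 0, 0)
At (3, 1, -3): (900, 0, 0).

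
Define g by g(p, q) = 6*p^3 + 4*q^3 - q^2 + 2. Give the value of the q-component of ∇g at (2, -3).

114

(∇g)_2 = ∂g/∂q = 12*q^2 - 2*q
At (2, -3): 114.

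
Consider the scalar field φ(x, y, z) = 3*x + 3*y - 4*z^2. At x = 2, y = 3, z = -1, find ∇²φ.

-8

∂²φ/∂x² = 0
∂²φ/∂y² = 0
∂²φ/∂z² = -8
∇²φ = -8
At (2, 3, -1): -8.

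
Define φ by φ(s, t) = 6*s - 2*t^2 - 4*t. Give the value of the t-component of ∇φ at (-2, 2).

-12

(∇φ)_2 = ∂φ/∂t = -4*t - 4
At (-2, 2): -12.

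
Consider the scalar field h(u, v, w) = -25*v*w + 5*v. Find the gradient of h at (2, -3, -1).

(0, 30, 75)

∂h/∂u = 0
∂h/∂v = -25*w + 5
∂h/∂w = -25*v
∇h = (0, -25*w + 5, -25*v)
At (2, -3, -1): (0, 30, 75).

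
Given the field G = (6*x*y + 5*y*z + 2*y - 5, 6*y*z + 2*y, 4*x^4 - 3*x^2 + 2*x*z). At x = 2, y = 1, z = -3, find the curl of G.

(-6, -105, 1)

(∇×G)₁ = ∂G₃/∂y − ∂G₂/∂z = -6*y
(∇×G)₂ = ∂G₁/∂z − ∂G₃/∂x = -16*x^3 + 6*x + 5*y - 2*z
(∇×G)₃ = ∂G₂/∂x − ∂G₁/∂y = -6*x - 5*z - 2
∇×G = (-6*y, -16*x^3 + 6*x + 5*y - 2*z, -6*x - 5*z - 2)
At (2, 1, -3): (-6, -105, 1).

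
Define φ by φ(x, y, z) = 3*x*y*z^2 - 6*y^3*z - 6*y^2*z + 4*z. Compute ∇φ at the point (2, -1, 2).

(-12, 12, -20)

∂φ/∂x = 3*y*z^2
∂φ/∂y = 3*x*z^2 - 18*y^2*z - 12*y*z
∂φ/∂z = 6*x*y*z - 6*y^3 - 6*y^2 + 4
∇φ = (3*y*z^2, 3*x*z^2 - 18*y^2*z - 12*y*z, 6*x*y*z - 6*y^3 - 6*y^2 + 4)
At (2, -1, 2): (-12, 12, -20).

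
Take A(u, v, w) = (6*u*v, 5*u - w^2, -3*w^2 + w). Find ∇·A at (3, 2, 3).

-5

∂A₁/∂u = 6*v
∂A₂/∂v = 0
∂A₃/∂w = -6*w + 1
∇·A = 6*v - 6*w + 1
At (3, 2, 3): -5.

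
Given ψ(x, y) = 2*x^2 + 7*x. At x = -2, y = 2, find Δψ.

4

∂²ψ/∂x² = 4
∂²ψ/∂y² = 0
∇²ψ = 4
At (-2, 2): 4.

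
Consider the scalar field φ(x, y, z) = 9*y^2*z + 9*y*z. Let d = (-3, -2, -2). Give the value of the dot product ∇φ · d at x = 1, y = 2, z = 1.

-198

∂φ/∂x = 0
∂φ/∂y = 18*y*z + 9*z
∂φ/∂z = 9*y^2 + 9*y
∇φ at (1, 2, 1) = (0, 45, 54)
∇φ · d = (0)(-3) + (45)(-2) + (54)(-2) = -198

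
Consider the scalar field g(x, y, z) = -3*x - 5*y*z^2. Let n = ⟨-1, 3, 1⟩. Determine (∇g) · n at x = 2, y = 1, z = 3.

∂g/∂x = -3
∂g/∂y = -5*z^2
∂g/∂z = -10*y*z
∇g at (2, 1, 3) = (-3, -45, -30)
∇g · n = (-3)(-1) + (-45)(3) + (-30)(1) = -162

-162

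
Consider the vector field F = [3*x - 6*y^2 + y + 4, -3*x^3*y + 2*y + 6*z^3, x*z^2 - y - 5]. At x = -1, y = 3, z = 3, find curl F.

(∇×F)₁ = ∂F₃/∂y − ∂F₂/∂z = -18*z^2 - 1
(∇×F)₂ = ∂F₁/∂z − ∂F₃/∂x = -z^2
(∇×F)₃ = ∂F₂/∂x − ∂F₁/∂y = -9*x^2*y + 12*y - 1
∇×F = (-18*z^2 - 1, -z^2, -9*x^2*y + 12*y - 1)
At (-1, 3, 3): (-163, -9, 8).

(-163, -9, 8)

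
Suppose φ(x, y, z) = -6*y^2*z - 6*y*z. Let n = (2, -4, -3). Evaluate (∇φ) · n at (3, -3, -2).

348

∂φ/∂x = 0
∂φ/∂y = -12*y*z - 6*z
∂φ/∂z = -6*y^2 - 6*y
∇φ at (3, -3, -2) = (0, -60, -36)
∇φ · n = (0)(2) + (-60)(-4) + (-36)(-3) = 348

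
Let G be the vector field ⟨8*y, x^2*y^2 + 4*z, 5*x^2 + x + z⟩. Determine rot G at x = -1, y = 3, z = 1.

(∇×G)₁ = ∂G₃/∂y − ∂G₂/∂z = -4
(∇×G)₂ = ∂G₁/∂z − ∂G₃/∂x = -10*x - 1
(∇×G)₃ = ∂G₂/∂x − ∂G₁/∂y = 2*x*y^2 - 8
∇×G = (-4, -10*x - 1, 2*x*y^2 - 8)
At (-1, 3, 1): (-4, 9, -26).

(-4, 9, -26)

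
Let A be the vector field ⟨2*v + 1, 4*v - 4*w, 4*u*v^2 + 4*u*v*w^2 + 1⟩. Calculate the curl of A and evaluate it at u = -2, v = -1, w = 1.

(12, 0, -2)

(∇×A)₁ = ∂A₃/∂v − ∂A₂/∂w = 8*u*v + 4*u*w^2 + 4
(∇×A)₂ = ∂A₁/∂w − ∂A₃/∂u = -4*v^2 - 4*v*w^2
(∇×A)₃ = ∂A₂/∂u − ∂A₁/∂v = -2
∇×A = (8*u*v + 4*u*w^2 + 4, -4*v^2 - 4*v*w^2, -2)
At (-2, -1, 1): (12, 0, -2).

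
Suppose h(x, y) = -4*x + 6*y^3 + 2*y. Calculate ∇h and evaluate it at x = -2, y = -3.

(-4, 164)

∂h/∂x = -4
∂h/∂y = 18*y^2 + 2
∇h = (-4, 18*y^2 + 2)
At (-2, -3): (-4, 164).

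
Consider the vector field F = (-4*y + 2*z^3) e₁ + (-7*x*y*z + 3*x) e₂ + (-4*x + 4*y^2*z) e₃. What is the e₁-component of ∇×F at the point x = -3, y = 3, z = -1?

-87

(∇×F)_1 = ∂F₃/∂y − ∂F₂/∂z
= 8*y*z − (-7*x*y)
= 7*x*y + 8*y*z
At (-3, 3, -1): -87.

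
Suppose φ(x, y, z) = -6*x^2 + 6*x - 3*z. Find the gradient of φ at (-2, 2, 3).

(30, 0, -3)

∂φ/∂x = -12*x + 6
∂φ/∂y = 0
∂φ/∂z = -3
∇φ = (-12*x + 6, 0, -3)
At (-2, 2, 3): (30, 0, -3).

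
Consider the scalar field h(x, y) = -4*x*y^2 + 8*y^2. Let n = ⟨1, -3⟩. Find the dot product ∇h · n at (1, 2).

∂h/∂x = -4*y^2
∂h/∂y = -8*x*y + 16*y
∇h at (1, 2) = (-16, 16)
∇h · n = (-16)(1) + (16)(-3) = -64

-64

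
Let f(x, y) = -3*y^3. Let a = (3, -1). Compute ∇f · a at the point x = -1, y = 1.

∂f/∂x = 0
∂f/∂y = -9*y^2
∇f at (-1, 1) = (0, -9)
∇f · a = (0)(3) + (-9)(-1) = 9

9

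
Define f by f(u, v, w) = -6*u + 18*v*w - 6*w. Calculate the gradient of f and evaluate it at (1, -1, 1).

∂f/∂u = -6
∂f/∂v = 18*w
∂f/∂w = 18*v - 6
∇f = (-6, 18*w, 18*v - 6)
At (1, -1, 1): (-6, 18, -24).

(-6, 18, -24)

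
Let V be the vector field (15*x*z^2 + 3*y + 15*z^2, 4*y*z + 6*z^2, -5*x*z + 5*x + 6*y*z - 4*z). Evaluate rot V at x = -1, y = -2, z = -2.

(∇×V)₁ = ∂V₃/∂y − ∂V₂/∂z = -4*y - 6*z
(∇×V)₂ = ∂V₁/∂z − ∂V₃/∂x = 30*x*z + 35*z - 5
(∇×V)₃ = ∂V₂/∂x − ∂V₁/∂y = -3
∇×V = (-4*y - 6*z, 30*x*z + 35*z - 5, -3)
At (-1, -2, -2): (20, -15, -3).

(20, -15, -3)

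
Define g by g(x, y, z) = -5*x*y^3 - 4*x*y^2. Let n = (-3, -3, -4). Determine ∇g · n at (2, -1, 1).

39

∂g/∂x = -5*y^3 - 4*y^2
∂g/∂y = -15*x*y^2 - 8*x*y
∂g/∂z = 0
∇g at (2, -1, 1) = (1, -14, 0)
∇g · n = (1)(-3) + (-14)(-3) + (0)(-4) = 39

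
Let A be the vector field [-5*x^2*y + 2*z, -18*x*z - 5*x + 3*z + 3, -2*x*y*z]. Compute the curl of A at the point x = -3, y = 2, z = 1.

(-51, 6, 22)

(∇×A)₁ = ∂A₃/∂y − ∂A₂/∂z = -2*x*z + 18*x - 3
(∇×A)₂ = ∂A₁/∂z − ∂A₃/∂x = 2*y*z + 2
(∇×A)₃ = ∂A₂/∂x − ∂A₁/∂y = 5*x^2 - 18*z - 5
∇×A = (-2*x*z + 18*x - 3, 2*y*z + 2, 5*x^2 - 18*z - 5)
At (-3, 2, 1): (-51, 6, 22).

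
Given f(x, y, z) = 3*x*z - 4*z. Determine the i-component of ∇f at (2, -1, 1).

3

(∇f)_1 = ∂f/∂x = 3*z
At (2, -1, 1): 3.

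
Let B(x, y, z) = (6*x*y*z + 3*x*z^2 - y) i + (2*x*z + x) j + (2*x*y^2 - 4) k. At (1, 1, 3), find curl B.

(2, 22, -10)

(∇×B)₁ = ∂B₃/∂y − ∂B₂/∂z = 4*x*y - 2*x
(∇×B)₂ = ∂B₁/∂z − ∂B₃/∂x = 6*x*y + 6*x*z - 2*y^2
(∇×B)₃ = ∂B₂/∂x − ∂B₁/∂y = -6*x*z + 2*z + 2
∇×B = (4*x*y - 2*x, 6*x*y + 6*x*z - 2*y^2, -6*x*z + 2*z + 2)
At (1, 1, 3): (2, 22, -10).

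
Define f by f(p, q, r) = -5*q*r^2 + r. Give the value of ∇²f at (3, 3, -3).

∂²f/∂p² = 0
∂²f/∂q² = 0
∂²f/∂r² = -10*q
∇²f = -10*q
At (3, 3, -3): -30.

-30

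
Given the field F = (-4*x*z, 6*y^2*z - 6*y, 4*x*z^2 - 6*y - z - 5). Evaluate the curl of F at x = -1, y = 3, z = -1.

(∇×F)₁ = ∂F₃/∂y − ∂F₂/∂z = -6*y^2 - 6
(∇×F)₂ = ∂F₁/∂z − ∂F₃/∂x = -4*x - 4*z^2
(∇×F)₃ = ∂F₂/∂x − ∂F₁/∂y = 0
∇×F = (-6*y^2 - 6, -4*x - 4*z^2, 0)
At (-1, 3, -1): (-60, 0, 0).

(-60, 0, 0)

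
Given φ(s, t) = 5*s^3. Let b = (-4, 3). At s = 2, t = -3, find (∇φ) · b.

-240

∂φ/∂s = 15*s^2
∂φ/∂t = 0
∇φ at (2, -3) = (60, 0)
∇φ · b = (60)(-4) + (0)(3) = -240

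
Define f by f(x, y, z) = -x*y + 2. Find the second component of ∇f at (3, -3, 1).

(∇f)_2 = ∂f/∂y = -x
At (3, -3, 1): -3.

-3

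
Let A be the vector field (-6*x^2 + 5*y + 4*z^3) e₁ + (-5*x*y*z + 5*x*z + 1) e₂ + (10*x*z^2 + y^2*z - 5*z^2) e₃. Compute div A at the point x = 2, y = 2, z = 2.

∂A₁/∂x = -12*x
∂A₂/∂y = -5*x*z
∂A₃/∂z = 20*x*z + y^2 - 10*z
∇·A = 15*x*z - 12*x + y^2 - 10*z
At (2, 2, 2): 20.

20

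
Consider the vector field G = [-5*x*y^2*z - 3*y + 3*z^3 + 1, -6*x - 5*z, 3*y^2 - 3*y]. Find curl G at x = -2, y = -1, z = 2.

(-4, 46, 37)

(∇×G)₁ = ∂G₃/∂y − ∂G₂/∂z = 6*y + 2
(∇×G)₂ = ∂G₁/∂z − ∂G₃/∂x = -5*x*y^2 + 9*z^2
(∇×G)₃ = ∂G₂/∂x − ∂G₁/∂y = 10*x*y*z - 3
∇×G = (6*y + 2, -5*x*y^2 + 9*z^2, 10*x*y*z - 3)
At (-2, -1, 2): (-4, 46, 37).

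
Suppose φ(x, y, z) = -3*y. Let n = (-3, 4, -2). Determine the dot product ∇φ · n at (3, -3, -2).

-12

∂φ/∂x = 0
∂φ/∂y = -3
∂φ/∂z = 0
∇φ at (3, -3, -2) = (0, -3, 0)
∇φ · n = (0)(-3) + (-3)(4) + (0)(-2) = -12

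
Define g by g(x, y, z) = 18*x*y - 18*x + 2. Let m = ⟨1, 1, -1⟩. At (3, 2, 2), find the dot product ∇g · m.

72

∂g/∂x = 18*y - 18
∂g/∂y = 18*x
∂g/∂z = 0
∇g at (3, 2, 2) = (18, 54, 0)
∇g · m = (18)(1) + (54)(1) + (0)(-1) = 72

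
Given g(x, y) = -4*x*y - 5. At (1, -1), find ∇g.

∂g/∂x = -4*y
∂g/∂y = -4*x
∇g = (-4*y, -4*x)
At (1, -1): (4, -4).

(4, -4)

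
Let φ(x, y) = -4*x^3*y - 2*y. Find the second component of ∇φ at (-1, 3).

2

(∇φ)_2 = ∂φ/∂y = -4*x^3 - 2
At (-1, 3): 2.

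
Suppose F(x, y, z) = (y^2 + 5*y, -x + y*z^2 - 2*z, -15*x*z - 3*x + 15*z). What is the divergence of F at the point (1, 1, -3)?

9

∂F₁/∂x = 0
∂F₂/∂y = z^2
∂F₃/∂z = -15*x + 15
∇·F = -15*x + z^2 + 15
At (1, 1, -3): 9.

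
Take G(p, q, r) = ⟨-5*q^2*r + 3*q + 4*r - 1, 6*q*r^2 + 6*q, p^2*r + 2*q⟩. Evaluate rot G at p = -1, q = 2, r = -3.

(∇×G)₁ = ∂G₃/∂q − ∂G₂/∂r = -12*q*r + 2
(∇×G)₂ = ∂G₁/∂r − ∂G₃/∂p = -2*p*r - 5*q^2 + 4
(∇×G)₃ = ∂G₂/∂p − ∂G₁/∂q = 10*q*r - 3
∇×G = (-12*q*r + 2, -2*p*r - 5*q^2 + 4, 10*q*r - 3)
At (-1, 2, -3): (74, -22, -63).

(74, -22, -63)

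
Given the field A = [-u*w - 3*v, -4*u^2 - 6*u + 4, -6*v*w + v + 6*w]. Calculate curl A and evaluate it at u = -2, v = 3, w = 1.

(-5, 2, 13)

(∇×A)₁ = ∂A₃/∂v − ∂A₂/∂w = -6*w + 1
(∇×A)₂ = ∂A₁/∂w − ∂A₃/∂u = -u
(∇×A)₃ = ∂A₂/∂u − ∂A₁/∂v = -8*u - 3
∇×A = (-6*w + 1, -u, -8*u - 3)
At (-2, 3, 1): (-5, 2, 13).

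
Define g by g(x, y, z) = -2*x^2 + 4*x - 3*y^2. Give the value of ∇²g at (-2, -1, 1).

-10

∂²g/∂x² = -4
∂²g/∂y² = -6
∂²g/∂z² = 0
∇²g = -10
At (-2, -1, 1): -10.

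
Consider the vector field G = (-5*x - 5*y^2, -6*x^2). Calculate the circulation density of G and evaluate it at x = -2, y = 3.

54

∂G₂/∂x = -12*x
∂G₁/∂y = -10*y
Scalar curl = -12*x + 10*y
At (-2, 3): 54.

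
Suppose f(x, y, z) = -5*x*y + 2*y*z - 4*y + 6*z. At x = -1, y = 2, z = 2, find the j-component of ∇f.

(∇f)_2 = ∂f/∂y = -5*x + 2*z - 4
At (-1, 2, 2): 5.

5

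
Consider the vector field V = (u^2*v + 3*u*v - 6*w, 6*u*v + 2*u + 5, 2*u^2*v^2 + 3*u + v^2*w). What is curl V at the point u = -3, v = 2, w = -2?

(∇×V)₁ = ∂V₃/∂v − ∂V₂/∂w = 4*u^2*v + 2*v*w
(∇×V)₂ = ∂V₁/∂w − ∂V₃/∂u = -4*u*v^2 - 9
(∇×V)₃ = ∂V₂/∂u − ∂V₁/∂v = -u^2 - 3*u + 6*v + 2
∇×V = (4*u^2*v + 2*v*w, -4*u*v^2 - 9, -u^2 - 3*u + 6*v + 2)
At (-3, 2, -2): (64, 39, 14).

(64, 39, 14)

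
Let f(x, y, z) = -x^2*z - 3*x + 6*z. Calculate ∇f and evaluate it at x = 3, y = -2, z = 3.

(-21, 0, -3)

∂f/∂x = -2*x*z - 3
∂f/∂y = 0
∂f/∂z = -x^2 + 6
∇f = (-2*x*z - 3, 0, -x^2 + 6)
At (3, -2, 3): (-21, 0, -3).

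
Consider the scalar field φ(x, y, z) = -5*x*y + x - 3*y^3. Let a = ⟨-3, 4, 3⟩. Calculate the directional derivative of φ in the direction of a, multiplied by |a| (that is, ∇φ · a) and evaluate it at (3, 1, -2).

-84

∂φ/∂x = -5*y + 1
∂φ/∂y = -5*x - 9*y^2
∂φ/∂z = 0
∇φ at (3, 1, -2) = (-4, -24, 0)
∇φ · a = (-4)(-3) + (-24)(4) + (0)(3) = -84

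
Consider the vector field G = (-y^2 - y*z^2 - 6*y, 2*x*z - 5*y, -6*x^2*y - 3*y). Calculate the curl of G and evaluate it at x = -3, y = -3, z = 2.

(∇×G)₁ = ∂G₃/∂y − ∂G₂/∂z = -6*x^2 - 2*x - 3
(∇×G)₂ = ∂G₁/∂z − ∂G₃/∂x = 12*x*y - 2*y*z
(∇×G)₃ = ∂G₂/∂x − ∂G₁/∂y = 2*y + z^2 + 2*z + 6
∇×G = (-6*x^2 - 2*x - 3, 12*x*y - 2*y*z, 2*y + z^2 + 2*z + 6)
At (-3, -3, 2): (-51, 120, 8).

(-51, 120, 8)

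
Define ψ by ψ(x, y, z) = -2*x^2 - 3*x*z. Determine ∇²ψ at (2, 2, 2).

∂²ψ/∂x² = -4
∂²ψ/∂y² = 0
∂²ψ/∂z² = 0
∇²ψ = -4
At (2, 2, 2): -4.

-4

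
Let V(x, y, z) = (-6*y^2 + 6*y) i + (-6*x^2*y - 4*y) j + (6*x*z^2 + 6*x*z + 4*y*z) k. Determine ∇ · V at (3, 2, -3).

-140

∂V₁/∂x = 0
∂V₂/∂y = -6*x^2 - 4
∂V₃/∂z = 12*x*z + 6*x + 4*y
∇·V = -6*x^2 + 12*x*z + 6*x + 4*y - 4
At (3, 2, -3): -140.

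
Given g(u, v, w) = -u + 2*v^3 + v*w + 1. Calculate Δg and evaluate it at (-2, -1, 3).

∂²g/∂u² = 0
∂²g/∂v² = 12*v
∂²g/∂w² = 0
∇²g = 12*v
At (-2, -1, 3): -12.

-12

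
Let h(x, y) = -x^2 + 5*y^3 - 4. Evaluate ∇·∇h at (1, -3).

-92

∂²h/∂x² = -2
∂²h/∂y² = 30*y
∇²h = 30*y - 2
At (1, -3): -92.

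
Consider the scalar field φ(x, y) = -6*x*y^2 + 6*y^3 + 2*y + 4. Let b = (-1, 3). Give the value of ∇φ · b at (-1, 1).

102

∂φ/∂x = -6*y^2
∂φ/∂y = -12*x*y + 18*y^2 + 2
∇φ at (-1, 1) = (-6, 32)
∇φ · b = (-6)(-1) + (32)(3) = 102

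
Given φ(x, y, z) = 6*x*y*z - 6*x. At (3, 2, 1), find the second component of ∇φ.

18

(∇φ)_2 = ∂φ/∂y = 6*x*z
At (3, 2, 1): 18.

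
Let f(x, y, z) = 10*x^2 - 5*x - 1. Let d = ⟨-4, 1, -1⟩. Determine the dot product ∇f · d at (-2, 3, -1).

180

∂f/∂x = 20*x - 5
∂f/∂y = 0
∂f/∂z = 0
∇f at (-2, 3, -1) = (-45, 0, 0)
∇f · d = (-45)(-4) + (0)(1) + (0)(-1) = 180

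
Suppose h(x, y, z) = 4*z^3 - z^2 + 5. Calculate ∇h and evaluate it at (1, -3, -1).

∂h/∂x = 0
∂h/∂y = 0
∂h/∂z = 12*z^2 - 2*z
∇h = (0, 0, 12*z^2 - 2*z)
At (1, -3, -1): (0, 0, 14).

(0, 0, 14)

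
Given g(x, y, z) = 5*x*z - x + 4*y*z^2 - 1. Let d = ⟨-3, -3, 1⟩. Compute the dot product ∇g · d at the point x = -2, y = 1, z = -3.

∂g/∂x = 5*z - 1
∂g/∂y = 4*z^2
∂g/∂z = 5*x + 8*y*z
∇g at (-2, 1, -3) = (-16, 36, -34)
∇g · d = (-16)(-3) + (36)(-3) + (-34)(1) = -94

-94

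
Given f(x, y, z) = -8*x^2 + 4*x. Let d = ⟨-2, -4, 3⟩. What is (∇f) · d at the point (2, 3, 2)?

∂f/∂x = -16*x + 4
∂f/∂y = 0
∂f/∂z = 0
∇f at (2, 3, 2) = (-28, 0, 0)
∇f · d = (-28)(-2) + (0)(-4) + (0)(3) = 56

56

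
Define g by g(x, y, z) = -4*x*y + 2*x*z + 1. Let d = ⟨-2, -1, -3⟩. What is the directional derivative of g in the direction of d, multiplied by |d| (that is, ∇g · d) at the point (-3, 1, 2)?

∂g/∂x = -4*y + 2*z
∂g/∂y = -4*x
∂g/∂z = 2*x
∇g at (-3, 1, 2) = (0, 12, -6)
∇g · d = (0)(-2) + (12)(-1) + (-6)(-3) = 6

6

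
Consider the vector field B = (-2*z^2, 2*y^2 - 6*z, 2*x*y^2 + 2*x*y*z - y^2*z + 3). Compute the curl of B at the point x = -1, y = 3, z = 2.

(∇×B)₁ = ∂B₃/∂y − ∂B₂/∂z = 4*x*y + 2*x*z - 2*y*z + 6
(∇×B)₂ = ∂B₁/∂z − ∂B₃/∂x = -2*y^2 - 2*y*z - 4*z
(∇×B)₃ = ∂B₂/∂x − ∂B₁/∂y = 0
∇×B = (4*x*y + 2*x*z - 2*y*z + 6, -2*y^2 - 2*y*z - 4*z, 0)
At (-1, 3, 2): (-22, -38, 0).

(-22, -38, 0)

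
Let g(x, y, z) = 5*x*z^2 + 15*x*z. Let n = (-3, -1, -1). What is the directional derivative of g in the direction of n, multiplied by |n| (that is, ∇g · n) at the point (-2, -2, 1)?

∂g/∂x = 5*z^2 + 15*z
∂g/∂y = 0
∂g/∂z = 10*x*z + 15*x
∇g at (-2, -2, 1) = (20, 0, -50)
∇g · n = (20)(-3) + (0)(-1) + (-50)(-1) = -10

-10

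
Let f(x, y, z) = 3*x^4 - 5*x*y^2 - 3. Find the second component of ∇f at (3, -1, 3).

(∇f)_2 = ∂f/∂y = -10*x*y
At (3, -1, 3): 30.

30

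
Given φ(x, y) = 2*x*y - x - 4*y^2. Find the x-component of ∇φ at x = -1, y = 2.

(∇φ)_1 = ∂φ/∂x = 2*y - 1
At (-1, 2): 3.

3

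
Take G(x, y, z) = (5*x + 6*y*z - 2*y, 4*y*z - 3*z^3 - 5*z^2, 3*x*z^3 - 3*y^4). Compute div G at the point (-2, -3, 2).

-59

∂G₁/∂x = 5
∂G₂/∂y = 4*z
∂G₃/∂z = 9*x*z^2
∇·G = 9*x*z^2 + 4*z + 5
At (-2, -3, 2): -59.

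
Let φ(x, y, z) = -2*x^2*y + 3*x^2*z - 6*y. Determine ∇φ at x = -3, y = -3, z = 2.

∂φ/∂x = -4*x*y + 6*x*z
∂φ/∂y = -2*x^2 - 6
∂φ/∂z = 3*x^2
∇φ = (-4*x*y + 6*x*z, -2*x^2 - 6, 3*x^2)
At (-3, -3, 2): (-72, -24, 27).

(-72, -24, 27)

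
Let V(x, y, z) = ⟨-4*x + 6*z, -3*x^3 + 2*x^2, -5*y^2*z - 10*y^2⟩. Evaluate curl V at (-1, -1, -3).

(-10, 6, -13)

(∇×V)₁ = ∂V₃/∂y − ∂V₂/∂z = -10*y*z - 20*y
(∇×V)₂ = ∂V₁/∂z − ∂V₃/∂x = 6
(∇×V)₃ = ∂V₂/∂x − ∂V₁/∂y = -9*x^2 + 4*x
∇×V = (-10*y*z - 20*y, 6, -9*x^2 + 4*x)
At (-1, -1, -3): (-10, 6, -13).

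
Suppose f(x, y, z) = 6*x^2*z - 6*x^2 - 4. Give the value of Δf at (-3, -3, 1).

0

∂²f/∂x² = 12*(z - 1)
∂²f/∂y² = 0
∂²f/∂z² = 0
∇²f = 12*z - 12
At (-3, -3, 1): 0.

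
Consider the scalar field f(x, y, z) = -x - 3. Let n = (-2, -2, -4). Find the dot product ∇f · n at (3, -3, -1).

2

∂f/∂x = -1
∂f/∂y = 0
∂f/∂z = 0
∇f at (3, -3, -1) = (-1, 0, 0)
∇f · n = (-1)(-2) + (0)(-2) + (0)(-4) = 2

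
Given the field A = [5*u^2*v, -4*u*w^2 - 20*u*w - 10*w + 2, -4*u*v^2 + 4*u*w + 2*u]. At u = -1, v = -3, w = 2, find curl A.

(∇×A)₁ = ∂A₃/∂v − ∂A₂/∂w = -8*u*v + 8*u*w + 20*u + 10
(∇×A)₂ = ∂A₁/∂w − ∂A₃/∂u = 4*v^2 - 4*w - 2
(∇×A)₃ = ∂A₂/∂u − ∂A₁/∂v = -5*u^2 - 4*w^2 - 20*w
∇×A = (-8*u*v + 8*u*w + 20*u + 10, 4*v^2 - 4*w - 2, -5*u^2 - 4*w^2 - 20*w)
At (-1, -3, 2): (-50, 26, -61).

(-50, 26, -61)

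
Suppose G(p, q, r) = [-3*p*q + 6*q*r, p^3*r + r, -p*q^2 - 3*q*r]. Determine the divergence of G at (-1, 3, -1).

∂G₁/∂p = -3*q
∂G₂/∂q = 0
∂G₃/∂r = -3*q
∇·G = -6*q
At (-1, 3, -1): -18.

-18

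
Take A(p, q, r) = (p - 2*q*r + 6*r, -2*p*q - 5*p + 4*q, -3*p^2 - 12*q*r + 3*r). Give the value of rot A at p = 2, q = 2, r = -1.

(12, 14, -11)

(∇×A)₁ = ∂A₃/∂q − ∂A₂/∂r = -12*r
(∇×A)₂ = ∂A₁/∂r − ∂A₃/∂p = 6*p - 2*q + 6
(∇×A)₃ = ∂A₂/∂p − ∂A₁/∂q = -2*q + 2*r - 5
∇×A = (-12*r, 6*p - 2*q + 6, -2*q + 2*r - 5)
At (2, 2, -1): (12, 14, -11).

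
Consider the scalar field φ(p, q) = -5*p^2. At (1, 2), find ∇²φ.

∂²φ/∂p² = -10
∂²φ/∂q² = 0
∇²φ = -10
At (1, 2): -10.

-10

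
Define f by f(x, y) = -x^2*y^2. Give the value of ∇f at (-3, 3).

∂f/∂x = -2*x*y^2
∂f/∂y = -2*x^2*y
∇f = (-2*x*y^2, -2*x^2*y)
At (-3, 3): (54, -54).

(54, -54)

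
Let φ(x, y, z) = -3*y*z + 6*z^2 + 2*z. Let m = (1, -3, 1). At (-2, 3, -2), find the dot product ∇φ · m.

∂φ/∂x = 0
∂φ/∂y = -3*z
∂φ/∂z = -3*y + 12*z + 2
∇φ at (-2, 3, -2) = (0, 6, -31)
∇φ · m = (0)(1) + (6)(-3) + (-31)(1) = -49

-49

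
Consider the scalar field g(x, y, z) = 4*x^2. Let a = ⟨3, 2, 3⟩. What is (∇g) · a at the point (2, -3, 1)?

48

∂g/∂x = 8*x
∂g/∂y = 0
∂g/∂z = 0
∇g at (2, -3, 1) = (16, 0, 0)
∇g · a = (16)(3) + (0)(2) + (0)(3) = 48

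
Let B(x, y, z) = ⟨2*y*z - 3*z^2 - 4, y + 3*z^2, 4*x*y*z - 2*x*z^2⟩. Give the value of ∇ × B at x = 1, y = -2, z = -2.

(∇×B)₁ = ∂B₃/∂y − ∂B₂/∂z = 4*x*z - 6*z
(∇×B)₂ = ∂B₁/∂z − ∂B₃/∂x = -4*y*z + 2*y + 2*z^2 - 6*z
(∇×B)₃ = ∂B₂/∂x − ∂B₁/∂y = -2*z
∇×B = (4*x*z - 6*z, -4*y*z + 2*y + 2*z^2 - 6*z, -2*z)
At (1, -2, -2): (4, 0, 4).

(4, 0, 4)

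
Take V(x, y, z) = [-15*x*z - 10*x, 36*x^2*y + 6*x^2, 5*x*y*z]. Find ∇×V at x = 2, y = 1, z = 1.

(∇×V)₁ = ∂V₃/∂y − ∂V₂/∂z = 5*x*z
(∇×V)₂ = ∂V₁/∂z − ∂V₃/∂x = -15*x - 5*y*z
(∇×V)₃ = ∂V₂/∂x − ∂V₁/∂y = 72*x*y + 12*x
∇×V = (5*x*z, -15*x - 5*y*z, 72*x*y + 12*x)
At (2, 1, 1): (10, -35, 168).

(10, -35, 168)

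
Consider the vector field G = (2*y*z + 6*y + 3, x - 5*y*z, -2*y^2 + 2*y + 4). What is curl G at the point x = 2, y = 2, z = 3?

(4, 4, -11)

(∇×G)₁ = ∂G₃/∂y − ∂G₂/∂z = y + 2
(∇×G)₂ = ∂G₁/∂z − ∂G₃/∂x = 2*y
(∇×G)₃ = ∂G₂/∂x − ∂G₁/∂y = -2*z - 5
∇×G = (y + 2, 2*y, -2*z - 5)
At (2, 2, 3): (4, 4, -11).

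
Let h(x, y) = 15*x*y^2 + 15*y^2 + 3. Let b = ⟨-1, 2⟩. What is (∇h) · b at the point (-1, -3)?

∂h/∂x = 15*y^2
∂h/∂y = 30*x*y + 30*y
∇h at (-1, -3) = (135, 0)
∇h · b = (135)(-1) + (0)(2) = -135

-135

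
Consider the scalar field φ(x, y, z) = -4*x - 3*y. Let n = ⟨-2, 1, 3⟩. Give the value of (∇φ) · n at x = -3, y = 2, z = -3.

5

∂φ/∂x = -4
∂φ/∂y = -3
∂φ/∂z = 0
∇φ at (-3, 2, -3) = (-4, -3, 0)
∇φ · n = (-4)(-2) + (-3)(1) + (0)(3) = 5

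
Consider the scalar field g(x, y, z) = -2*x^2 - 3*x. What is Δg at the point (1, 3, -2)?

-4

∂²g/∂x² = -4
∂²g/∂y² = 0
∂²g/∂z² = 0
∇²g = -4
At (1, 3, -2): -4.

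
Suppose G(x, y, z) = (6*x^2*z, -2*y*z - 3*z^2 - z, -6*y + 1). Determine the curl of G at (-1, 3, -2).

(∇×G)₁ = ∂G₃/∂y − ∂G₂/∂z = 2*y + 6*z - 5
(∇×G)₂ = ∂G₁/∂z − ∂G₃/∂x = 6*x^2
(∇×G)₃ = ∂G₂/∂x − ∂G₁/∂y = 0
∇×G = (2*y + 6*z - 5, 6*x^2, 0)
At (-1, 3, -2): (-11, 6, 0).

(-11, 6, 0)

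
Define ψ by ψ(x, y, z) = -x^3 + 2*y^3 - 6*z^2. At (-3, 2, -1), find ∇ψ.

(-27, 24, 12)

∂ψ/∂x = -3*x^2
∂ψ/∂y = 6*y^2
∂ψ/∂z = -12*z
∇ψ = (-3*x^2, 6*y^2, -12*z)
At (-3, 2, -1): (-27, 24, 12).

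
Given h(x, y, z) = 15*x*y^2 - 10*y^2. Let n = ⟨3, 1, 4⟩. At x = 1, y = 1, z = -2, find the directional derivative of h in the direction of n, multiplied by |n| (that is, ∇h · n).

∂h/∂x = 15*y^2
∂h/∂y = 30*x*y - 20*y
∂h/∂z = 0
∇h at (1, 1, -2) = (15, 10, 0)
∇h · n = (15)(3) + (10)(1) + (0)(4) = 55

55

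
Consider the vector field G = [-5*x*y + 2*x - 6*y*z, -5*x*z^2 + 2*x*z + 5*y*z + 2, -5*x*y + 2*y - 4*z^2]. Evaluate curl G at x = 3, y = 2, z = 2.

(∇×G)₁ = ∂G₃/∂y − ∂G₂/∂z = 10*x*z - 7*x - 5*y + 2
(∇×G)₂ = ∂G₁/∂z − ∂G₃/∂x = -y
(∇×G)₃ = ∂G₂/∂x − ∂G₁/∂y = 5*x - 5*z^2 + 8*z
∇×G = (10*x*z - 7*x - 5*y + 2, -y, 5*x - 5*z^2 + 8*z)
At (3, 2, 2): (31, -2, 11).

(31, -2, 11)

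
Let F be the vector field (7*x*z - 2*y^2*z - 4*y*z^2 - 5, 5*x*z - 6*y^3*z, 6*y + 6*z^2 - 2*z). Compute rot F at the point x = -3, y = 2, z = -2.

(69, 3, -10)

(∇×F)₁ = ∂F₃/∂y − ∂F₂/∂z = -5*x + 6*y^3 + 6
(∇×F)₂ = ∂F₁/∂z − ∂F₃/∂x = 7*x - 2*y^2 - 8*y*z
(∇×F)₃ = ∂F₂/∂x − ∂F₁/∂y = 4*y*z + 4*z^2 + 5*z
∇×F = (-5*x + 6*y^3 + 6, 7*x - 2*y^2 - 8*y*z, 4*y*z + 4*z^2 + 5*z)
At (-3, 2, -2): (69, 3, -10).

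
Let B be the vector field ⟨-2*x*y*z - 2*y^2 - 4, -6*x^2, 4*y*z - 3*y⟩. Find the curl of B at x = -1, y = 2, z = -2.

(∇×B)₁ = ∂B₃/∂y − ∂B₂/∂z = 4*z - 3
(∇×B)₂ = ∂B₁/∂z − ∂B₃/∂x = -2*x*y
(∇×B)₃ = ∂B₂/∂x − ∂B₁/∂y = 2*x*z - 12*x + 4*y
∇×B = (4*z - 3, -2*x*y, 2*x*z - 12*x + 4*y)
At (-1, 2, -2): (-11, 4, 24).

(-11, 4, 24)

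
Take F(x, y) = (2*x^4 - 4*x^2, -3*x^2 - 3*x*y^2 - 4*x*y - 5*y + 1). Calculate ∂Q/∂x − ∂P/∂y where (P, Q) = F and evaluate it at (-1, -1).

∂F₂/∂x = -6*x - 3*y^2 - 4*y
∂F₁/∂y = 0
Scalar curl = -6*x - 3*y^2 - 4*y
At (-1, -1): 7.

7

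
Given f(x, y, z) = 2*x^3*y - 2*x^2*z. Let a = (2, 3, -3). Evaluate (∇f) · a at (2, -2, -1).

-8

∂f/∂x = 6*x^2*y - 4*x*z
∂f/∂y = 2*x^3
∂f/∂z = -2*x^2
∇f at (2, -2, -1) = (-40, 16, -8)
∇f · a = (-40)(2) + (16)(3) + (-8)(-3) = -8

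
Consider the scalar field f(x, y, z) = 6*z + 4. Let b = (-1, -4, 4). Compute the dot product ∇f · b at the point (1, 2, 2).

∂f/∂x = 0
∂f/∂y = 0
∂f/∂z = 6
∇f at (1, 2, 2) = (0, 0, 6)
∇f · b = (0)(-1) + (0)(-4) + (6)(4) = 24

24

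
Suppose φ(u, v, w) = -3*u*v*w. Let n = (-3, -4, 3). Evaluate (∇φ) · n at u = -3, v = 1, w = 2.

∂φ/∂u = -3*v*w
∂φ/∂v = -3*u*w
∂φ/∂w = -3*u*v
∇φ at (-3, 1, 2) = (-6, 18, 9)
∇φ · n = (-6)(-3) + (18)(-4) + (9)(3) = -27

-27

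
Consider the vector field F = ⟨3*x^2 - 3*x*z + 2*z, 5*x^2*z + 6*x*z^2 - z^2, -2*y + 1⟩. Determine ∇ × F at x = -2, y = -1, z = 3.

(∇×F)₁ = ∂F₃/∂y − ∂F₂/∂z = -5*x^2 - 12*x*z + 2*z - 2
(∇×F)₂ = ∂F₁/∂z − ∂F₃/∂x = -3*x + 2
(∇×F)₃ = ∂F₂/∂x − ∂F₁/∂y = 10*x*z + 6*z^2
∇×F = (-5*x^2 - 12*x*z + 2*z - 2, -3*x + 2, 10*x*z + 6*z^2)
At (-2, -1, 3): (56, 8, -6).

(56, 8, -6)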